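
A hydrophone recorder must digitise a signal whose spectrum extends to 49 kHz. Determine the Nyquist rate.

98 kHz

Nyquist rate = 2 × 49 kHz = 98 kHz.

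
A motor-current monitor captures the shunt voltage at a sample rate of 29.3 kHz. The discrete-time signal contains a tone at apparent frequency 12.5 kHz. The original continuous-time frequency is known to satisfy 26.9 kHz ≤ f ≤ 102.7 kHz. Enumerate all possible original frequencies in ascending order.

Frequencies that alias to 12.5 kHz are k·fs ± 12.5 kHz for integer k ≥ 0.
k=0: 12.5 kHz.
k=1: 16.8 kHz, 41.8 kHz.
k=2: 46.1 kHz, 71.1 kHz.
k=3: 75.4 kHz, 100.4 kHz.
k=4: 104.7 kHz, 129.7 kHz.
Within [26.9 kHz, 102.7 kHz]: 41.8 kHz, 46.1 kHz, 71.1 kHz, 75.4 kHz, 100.4 kHz.

41.8 kHz, 46.1 kHz, 71.1 kHz, 75.4 kHz, 100.4 kHz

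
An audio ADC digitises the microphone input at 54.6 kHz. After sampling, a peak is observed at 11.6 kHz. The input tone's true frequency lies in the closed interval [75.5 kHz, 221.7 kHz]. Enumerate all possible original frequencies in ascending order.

Frequencies that alias to 11.6 kHz are k·fs ± 11.6 kHz for integer k ≥ 0.
k=0: 11.6 kHz.
k=1: 43 kHz, 66.2 kHz.
k=2: 97.6 kHz, 120.8 kHz.
k=3: 152.2 kHz, 175.4 kHz.
k=4: 206.8 kHz, 230 kHz.
k=5: 261.4 kHz, 284.6 kHz.
Within [75.5 kHz, 221.7 kHz]: 97.6 kHz, 120.8 kHz, 152.2 kHz, 175.4 kHz, 206.8 kHz.

97.6 kHz, 120.8 kHz, 152.2 kHz, 175.4 kHz, 206.8 kHz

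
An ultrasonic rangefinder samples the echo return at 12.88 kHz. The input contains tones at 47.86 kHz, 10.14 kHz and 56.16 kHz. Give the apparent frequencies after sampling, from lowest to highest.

fs/2 = 6.44 kHz.
47.86 kHz mod fs = 9.22 kHz.
9.22 kHz > fs/2 = 6.44 kHz, folds to fs − 9.22 kHz = 3.66 kHz.
10.14 kHz > fs/2 = 6.44 kHz, folds to fs − 10.14 kHz = 2.74 kHz.
56.16 kHz mod fs = 4.64 kHz.
4.64 kHz ≤ fs/2 = 6.44 kHz, appears at 4.64 kHz.
Distinct values: {2.74 kHz, 3.66 kHz, 4.64 kHz}.

2.74 kHz, 3.66 kHz, 4.64 kHz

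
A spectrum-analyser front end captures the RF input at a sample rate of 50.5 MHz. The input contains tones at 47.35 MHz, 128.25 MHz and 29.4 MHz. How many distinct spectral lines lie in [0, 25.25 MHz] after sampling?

fs/2 = 25.25 MHz.
47.35 MHz > fs/2 = 25.25 MHz, folds to fs − 47.35 MHz = 3.15 MHz.
128.25 MHz mod fs = 27.25 MHz.
27.25 MHz > fs/2 = 25.25 MHz, folds to fs − 27.25 MHz = 23.25 MHz.
29.4 MHz > fs/2 = 25.25 MHz, folds to fs − 29.4 MHz = 21.1 MHz.
Distinct values: {3.15 MHz, 21.1 MHz, 23.25 MHz} → 3.

3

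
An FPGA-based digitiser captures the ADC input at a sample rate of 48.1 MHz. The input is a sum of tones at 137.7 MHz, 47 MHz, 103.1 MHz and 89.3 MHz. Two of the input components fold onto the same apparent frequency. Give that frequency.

fs/2 = 24.05 MHz.
137.7 MHz mod fs = 41.5 MHz.
41.5 MHz > fs/2 = 24.05 MHz, folds to fs − 41.5 MHz = 6.6 MHz.
47 MHz > fs/2 = 24.05 MHz, folds to fs − 47 MHz = 1.1 MHz.
103.1 MHz mod fs = 6.9 MHz.
6.9 MHz ≤ fs/2 = 24.05 MHz, appears at 6.9 MHz.
89.3 MHz mod fs = 41.2 MHz.
41.2 MHz > fs/2 = 24.05 MHz, folds to fs − 41.2 MHz = 6.9 MHz.
89.3 MHz and 103.1 MHz both map to 6.9 MHz.

6.9 MHz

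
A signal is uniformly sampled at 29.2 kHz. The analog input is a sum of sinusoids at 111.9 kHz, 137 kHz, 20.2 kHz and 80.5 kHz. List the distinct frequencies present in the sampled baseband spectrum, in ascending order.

4.9 kHz, 7.1 kHz, 9 kHz

fs/2 = 14.6 kHz.
111.9 kHz mod fs = 24.3 kHz.
24.3 kHz > fs/2 = 14.6 kHz, folds to fs − 24.3 kHz = 4.9 kHz.
137 kHz mod fs = 20.2 kHz.
20.2 kHz > fs/2 = 14.6 kHz, folds to fs − 20.2 kHz = 9 kHz.
20.2 kHz > fs/2 = 14.6 kHz, folds to fs − 20.2 kHz = 9 kHz.
80.5 kHz mod fs = 22.1 kHz.
22.1 kHz > fs/2 = 14.6 kHz, folds to fs − 22.1 kHz = 7.1 kHz.
Distinct values: {4.9 kHz, 7.1 kHz, 9 kHz}.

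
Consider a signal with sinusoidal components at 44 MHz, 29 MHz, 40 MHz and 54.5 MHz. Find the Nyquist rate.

109 MHz

Highest-frequency component: 54.5 MHz.
Nyquist rate = 2 × 54.5 MHz = 109 MHz.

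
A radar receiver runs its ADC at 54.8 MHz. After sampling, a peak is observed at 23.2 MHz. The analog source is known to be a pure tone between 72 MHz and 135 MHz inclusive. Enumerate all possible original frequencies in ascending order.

Frequencies that alias to 23.2 MHz are k·fs ± 23.2 MHz for integer k ≥ 0.
k=0: 23.2 MHz.
k=1: 31.6 MHz, 78 MHz.
k=2: 86.4 MHz, 132.8 MHz.
k=3: 141.2 MHz, 187.6 MHz.
Within [72 MHz, 135 MHz]: 78 MHz, 86.4 MHz, 132.8 MHz.

78 MHz, 86.4 MHz, 132.8 MHz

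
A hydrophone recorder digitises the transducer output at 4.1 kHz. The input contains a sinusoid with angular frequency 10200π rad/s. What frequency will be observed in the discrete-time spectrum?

ω = 10200π rad/s → f = ω/(2π) = 5100 Hz = 5.1 kHz.
5.1 kHz mod fs = 1 kHz.
1 kHz ≤ fs/2 = 2.05 kHz, appears at 1 kHz.

1 kHz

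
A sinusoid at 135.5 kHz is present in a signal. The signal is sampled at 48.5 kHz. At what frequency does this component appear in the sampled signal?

135.5 kHz mod fs = 38.5 kHz.
38.5 kHz > fs/2 = 24.25 kHz, folds to fs − 38.5 kHz = 10 kHz.

10 kHz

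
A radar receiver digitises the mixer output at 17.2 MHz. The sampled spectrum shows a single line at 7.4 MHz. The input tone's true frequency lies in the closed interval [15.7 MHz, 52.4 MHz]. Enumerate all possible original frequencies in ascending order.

24.6 MHz, 27 MHz, 41.8 MHz, 44.2 MHz

Frequencies that alias to 7.4 MHz are k·fs ± 7.4 MHz for integer k ≥ 0.
k=0: 7.4 MHz.
k=1: 9.8 MHz, 24.6 MHz.
k=2: 27 MHz, 41.8 MHz.
k=3: 44.2 MHz, 59 MHz.
k=4: 61.4 MHz, 76.2 MHz.
Within [15.7 MHz, 52.4 MHz]: 24.6 MHz, 27 MHz, 41.8 MHz, 44.2 MHz.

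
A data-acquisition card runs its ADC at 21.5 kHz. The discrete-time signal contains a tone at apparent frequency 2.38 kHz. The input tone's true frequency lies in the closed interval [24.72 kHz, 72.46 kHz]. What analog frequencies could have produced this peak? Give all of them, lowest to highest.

40.62 kHz, 45.38 kHz, 62.12 kHz, 66.88 kHz

Frequencies that alias to 2.38 kHz are k·fs ± 2.38 kHz for integer k ≥ 0.
k=0: 2.38 kHz.
k=1: 19.12 kHz, 23.88 kHz.
k=2: 40.62 kHz, 45.38 kHz.
k=3: 62.12 kHz, 66.88 kHz.
k=4: 83.62 kHz, 88.38 kHz.
Within [24.72 kHz, 72.46 kHz]: 40.62 kHz, 45.38 kHz, 62.12 kHz, 66.88 kHz.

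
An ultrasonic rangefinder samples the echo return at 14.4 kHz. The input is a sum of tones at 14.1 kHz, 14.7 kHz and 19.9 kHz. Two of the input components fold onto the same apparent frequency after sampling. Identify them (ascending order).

14.1 kHz, 14.7 kHz

fs/2 = 7.2 kHz.
14.1 kHz > fs/2 = 7.2 kHz, folds to fs − 14.1 kHz = 0.3 kHz.
14.7 kHz mod fs = 0.3 kHz.
0.3 kHz ≤ fs/2 = 7.2 kHz, appears at 0.3 kHz.
19.9 kHz mod fs = 5.5 kHz.
5.5 kHz ≤ fs/2 = 7.2 kHz, appears at 5.5 kHz.
14.1 kHz and 14.7 kHz both map to 0.3 kHz.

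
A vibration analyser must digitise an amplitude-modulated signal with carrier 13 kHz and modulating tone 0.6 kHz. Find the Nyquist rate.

AM sidebands sit at fc ± fm = 12.4 kHz and 13.6 kHz.
Highest-frequency component: 13.6 kHz.
Nyquist rate = 2 × 13.6 kHz = 27.2 kHz.

27.2 kHz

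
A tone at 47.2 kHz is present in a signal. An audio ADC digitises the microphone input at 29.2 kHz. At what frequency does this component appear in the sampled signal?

11.2 kHz

47.2 kHz mod fs = 18 kHz.
18 kHz > fs/2 = 14.6 kHz, folds to fs − 18 kHz = 11.2 kHz.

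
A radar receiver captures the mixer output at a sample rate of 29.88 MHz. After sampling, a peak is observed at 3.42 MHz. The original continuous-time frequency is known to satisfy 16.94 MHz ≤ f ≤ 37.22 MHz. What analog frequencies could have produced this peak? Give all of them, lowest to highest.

Frequencies that alias to 3.42 MHz are k·fs ± 3.42 MHz for integer k ≥ 0.
k=0: 3.42 MHz.
k=1: 26.46 MHz, 33.3 MHz.
k=2: 56.34 MHz, 63.18 MHz.
Within [16.94 MHz, 37.22 MHz]: 26.46 MHz, 33.3 MHz.

26.46 MHz, 33.3 MHz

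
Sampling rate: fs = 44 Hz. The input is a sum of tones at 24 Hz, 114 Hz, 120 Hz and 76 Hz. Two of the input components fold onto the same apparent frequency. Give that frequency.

12 Hz

fs/2 = 22 Hz.
24 Hz > fs/2 = 22 Hz, folds to fs − 24 Hz = 20 Hz.
114 Hz mod fs = 26 Hz.
26 Hz > fs/2 = 22 Hz, folds to fs − 26 Hz = 18 Hz.
120 Hz mod fs = 32 Hz.
32 Hz > fs/2 = 22 Hz, folds to fs − 32 Hz = 12 Hz.
76 Hz mod fs = 32 Hz.
32 Hz > fs/2 = 22 Hz, folds to fs − 32 Hz = 12 Hz.
76 Hz and 120 Hz both map to 12 Hz.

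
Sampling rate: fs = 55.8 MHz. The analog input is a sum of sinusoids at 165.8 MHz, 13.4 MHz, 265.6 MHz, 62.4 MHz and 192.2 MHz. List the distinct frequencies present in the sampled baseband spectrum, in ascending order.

fs/2 = 27.9 MHz.
165.8 MHz mod fs = 54.2 MHz.
54.2 MHz > fs/2 = 27.9 MHz, folds to fs − 54.2 MHz = 1.6 MHz.
13.4 MHz ≤ fs/2 = 27.9 MHz, passes unchanged.
265.6 MHz mod fs = 42.4 MHz.
42.4 MHz > fs/2 = 27.9 MHz, folds to fs − 42.4 MHz = 13.4 MHz.
62.4 MHz mod fs = 6.6 MHz.
6.6 MHz ≤ fs/2 = 27.9 MHz, appears at 6.6 MHz.
192.2 MHz mod fs = 24.8 MHz.
24.8 MHz ≤ fs/2 = 27.9 MHz, appears at 24.8 MHz.
Distinct values: {1.6 MHz, 6.6 MHz, 13.4 MHz, 24.8 MHz}.

1.6 MHz, 6.6 MHz, 13.4 MHz, 24.8 MHz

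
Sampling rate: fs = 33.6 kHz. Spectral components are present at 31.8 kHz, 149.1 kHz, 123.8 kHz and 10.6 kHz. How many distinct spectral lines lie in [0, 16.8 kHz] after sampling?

fs/2 = 16.8 kHz.
31.8 kHz > fs/2 = 16.8 kHz, folds to fs − 31.8 kHz = 1.8 kHz.
149.1 kHz mod fs = 14.7 kHz.
14.7 kHz ≤ fs/2 = 16.8 kHz, appears at 14.7 kHz.
123.8 kHz mod fs = 23 kHz.
23 kHz > fs/2 = 16.8 kHz, folds to fs − 23 kHz = 10.6 kHz.
10.6 kHz ≤ fs/2 = 16.8 kHz, passes unchanged.
Distinct values: {1.8 kHz, 10.6 kHz, 14.7 kHz} → 3.

3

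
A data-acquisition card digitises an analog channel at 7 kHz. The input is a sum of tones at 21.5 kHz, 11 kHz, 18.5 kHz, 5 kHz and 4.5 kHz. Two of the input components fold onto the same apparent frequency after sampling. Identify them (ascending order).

4.5 kHz, 18.5 kHz

fs/2 = 3.5 kHz.
21.5 kHz mod fs = 0.5 kHz.
0.5 kHz ≤ fs/2 = 3.5 kHz, appears at 0.5 kHz.
11 kHz mod fs = 4 kHz.
4 kHz > fs/2 = 3.5 kHz, folds to fs − 4 kHz = 3 kHz.
18.5 kHz mod fs = 4.5 kHz.
4.5 kHz > fs/2 = 3.5 kHz, folds to fs − 4.5 kHz = 2.5 kHz.
5 kHz > fs/2 = 3.5 kHz, folds to fs − 5 kHz = 2 kHz.
4.5 kHz > fs/2 = 3.5 kHz, folds to fs − 4.5 kHz = 2.5 kHz.
4.5 kHz and 18.5 kHz both map to 2.5 kHz.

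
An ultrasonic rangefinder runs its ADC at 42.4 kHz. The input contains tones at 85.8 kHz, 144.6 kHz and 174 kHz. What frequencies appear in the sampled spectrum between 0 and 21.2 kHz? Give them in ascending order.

fs/2 = 21.2 kHz.
85.8 kHz mod fs = 1 kHz.
1 kHz ≤ fs/2 = 21.2 kHz, appears at 1 kHz.
144.6 kHz mod fs = 17.4 kHz.
17.4 kHz ≤ fs/2 = 21.2 kHz, appears at 17.4 kHz.
174 kHz mod fs = 4.4 kHz.
4.4 kHz ≤ fs/2 = 21.2 kHz, appears at 4.4 kHz.
Distinct values: {1 kHz, 4.4 kHz, 17.4 kHz}.

1 kHz, 4.4 kHz, 17.4 kHz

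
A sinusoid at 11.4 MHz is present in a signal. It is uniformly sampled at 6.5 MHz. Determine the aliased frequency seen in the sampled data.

1.6 MHz

11.4 MHz mod fs = 4.9 MHz.
4.9 MHz > fs/2 = 3.25 MHz, folds to fs − 4.9 MHz = 1.6 MHz.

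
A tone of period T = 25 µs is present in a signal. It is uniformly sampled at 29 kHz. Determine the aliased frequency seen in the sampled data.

11 kHz

T = 25 µs → f = 1/T = 40 kHz.
40 kHz mod fs = 11 kHz.
11 kHz ≤ fs/2 = 14.5 kHz, appears at 11 kHz.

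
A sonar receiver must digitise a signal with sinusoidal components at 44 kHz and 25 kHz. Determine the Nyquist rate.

88 kHz

Highest-frequency component: 44 kHz.
Nyquist rate = 2 × 44 kHz = 88 kHz.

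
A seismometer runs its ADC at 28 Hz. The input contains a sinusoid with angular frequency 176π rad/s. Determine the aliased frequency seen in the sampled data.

4 Hz

ω = 176π rad/s → f = ω/(2π) = 88 Hz.
88 Hz mod fs = 4 Hz.
4 Hz ≤ fs/2 = 14 Hz, appears at 4 Hz.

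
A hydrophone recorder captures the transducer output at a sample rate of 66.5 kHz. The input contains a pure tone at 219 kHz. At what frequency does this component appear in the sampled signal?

19.5 kHz

219 kHz mod fs = 19.5 kHz.
19.5 kHz ≤ fs/2 = 33.25 kHz, appears at 19.5 kHz.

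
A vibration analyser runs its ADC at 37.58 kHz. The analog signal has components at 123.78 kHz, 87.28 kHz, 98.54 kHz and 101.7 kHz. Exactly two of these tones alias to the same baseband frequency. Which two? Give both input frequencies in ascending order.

fs/2 = 18.79 kHz.
123.78 kHz mod fs = 11.04 kHz.
11.04 kHz ≤ fs/2 = 18.79 kHz, appears at 11.04 kHz.
87.28 kHz mod fs = 12.12 kHz.
12.12 kHz ≤ fs/2 = 18.79 kHz, appears at 12.12 kHz.
98.54 kHz mod fs = 23.38 kHz.
23.38 kHz > fs/2 = 18.79 kHz, folds to fs − 23.38 kHz = 14.2 kHz.
101.7 kHz mod fs = 26.54 kHz.
26.54 kHz > fs/2 = 18.79 kHz, folds to fs − 26.54 kHz = 11.04 kHz.
101.7 kHz and 123.78 kHz both map to 11.04 kHz.

101.7 kHz, 123.78 kHz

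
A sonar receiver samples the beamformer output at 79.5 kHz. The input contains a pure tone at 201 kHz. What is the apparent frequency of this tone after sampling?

37.5 kHz

201 kHz mod fs = 42 kHz.
42 kHz > fs/2 = 39.75 kHz, folds to fs − 42 kHz = 37.5 kHz.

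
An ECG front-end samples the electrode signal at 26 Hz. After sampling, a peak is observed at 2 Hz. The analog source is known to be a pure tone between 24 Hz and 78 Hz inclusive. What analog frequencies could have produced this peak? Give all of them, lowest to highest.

24 Hz, 28 Hz, 50 Hz, 54 Hz, 76 Hz

Frequencies that alias to 2 Hz are k·fs ± 2 Hz for integer k ≥ 0.
k=0: 2 Hz.
k=1: 24 Hz, 28 Hz.
k=2: 50 Hz, 54 Hz.
k=3: 76 Hz, 80 Hz.
k=4: 102 Hz, 106 Hz.
Within [24 Hz, 78 Hz]: 24 Hz, 28 Hz, 50 Hz, 54 Hz, 76 Hz.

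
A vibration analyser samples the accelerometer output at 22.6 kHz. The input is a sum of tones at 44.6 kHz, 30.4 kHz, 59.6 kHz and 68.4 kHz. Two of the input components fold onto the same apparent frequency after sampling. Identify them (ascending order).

fs/2 = 11.3 kHz.
44.6 kHz mod fs = 22 kHz.
22 kHz > fs/2 = 11.3 kHz, folds to fs − 22 kHz = 0.6 kHz.
30.4 kHz mod fs = 7.8 kHz.
7.8 kHz ≤ fs/2 = 11.3 kHz, appears at 7.8 kHz.
59.6 kHz mod fs = 14.4 kHz.
14.4 kHz > fs/2 = 11.3 kHz, folds to fs − 14.4 kHz = 8.2 kHz.
68.4 kHz mod fs = 0.6 kHz.
0.6 kHz ≤ fs/2 = 11.3 kHz, appears at 0.6 kHz.
44.6 kHz and 68.4 kHz both map to 0.6 kHz.

44.6 kHz, 68.4 kHz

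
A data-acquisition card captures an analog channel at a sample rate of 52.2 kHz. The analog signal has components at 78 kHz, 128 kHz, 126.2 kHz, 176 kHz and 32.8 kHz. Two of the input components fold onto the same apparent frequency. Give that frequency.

19.4 kHz

fs/2 = 26.1 kHz.
78 kHz mod fs = 25.8 kHz.
25.8 kHz ≤ fs/2 = 26.1 kHz, appears at 25.8 kHz.
128 kHz mod fs = 23.6 kHz.
23.6 kHz ≤ fs/2 = 26.1 kHz, appears at 23.6 kHz.
126.2 kHz mod fs = 21.8 kHz.
21.8 kHz ≤ fs/2 = 26.1 kHz, appears at 21.8 kHz.
176 kHz mod fs = 19.4 kHz.
19.4 kHz ≤ fs/2 = 26.1 kHz, appears at 19.4 kHz.
32.8 kHz > fs/2 = 26.1 kHz, folds to fs − 32.8 kHz = 19.4 kHz.
32.8 kHz and 176 kHz both map to 19.4 kHz.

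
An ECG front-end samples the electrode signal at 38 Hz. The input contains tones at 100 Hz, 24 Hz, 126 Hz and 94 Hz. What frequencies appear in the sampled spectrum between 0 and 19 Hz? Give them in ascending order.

12 Hz, 14 Hz, 18 Hz

fs/2 = 19 Hz.
100 Hz mod fs = 24 Hz.
24 Hz > fs/2 = 19 Hz, folds to fs − 24 Hz = 14 Hz.
24 Hz > fs/2 = 19 Hz, folds to fs − 24 Hz = 14 Hz.
126 Hz mod fs = 12 Hz.
12 Hz ≤ fs/2 = 19 Hz, appears at 12 Hz.
94 Hz mod fs = 18 Hz.
18 Hz ≤ fs/2 = 19 Hz, appears at 18 Hz.
Distinct values: {12 Hz, 14 Hz, 18 Hz}.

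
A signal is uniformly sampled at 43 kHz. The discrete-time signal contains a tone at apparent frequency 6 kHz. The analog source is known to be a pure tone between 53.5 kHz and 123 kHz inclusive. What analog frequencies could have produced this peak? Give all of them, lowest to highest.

Frequencies that alias to 6 kHz are k·fs ± 6 kHz for integer k ≥ 0.
k=0: 6 kHz.
k=1: 37 kHz, 49 kHz.
k=2: 80 kHz, 92 kHz.
k=3: 123 kHz, 135 kHz.
k=4: 166 kHz, 178 kHz.
Within [53.5 kHz, 123 kHz]: 80 kHz, 92 kHz, 123 kHz.

80 kHz, 92 kHz, 123 kHz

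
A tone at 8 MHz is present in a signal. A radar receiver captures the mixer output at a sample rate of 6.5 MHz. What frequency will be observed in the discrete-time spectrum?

8 MHz mod fs = 1.5 MHz.
1.5 MHz ≤ fs/2 = 3.25 MHz, appears at 1.5 MHz.

1.5 MHz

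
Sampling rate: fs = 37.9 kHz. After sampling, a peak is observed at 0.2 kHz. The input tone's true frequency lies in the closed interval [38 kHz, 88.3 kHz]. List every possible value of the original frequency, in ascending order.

Frequencies that alias to 0.2 kHz are k·fs ± 0.2 kHz for integer k ≥ 0.
k=0: 0.2 kHz.
k=1: 37.7 kHz, 38.1 kHz.
k=2: 75.6 kHz, 76 kHz.
k=3: 113.5 kHz, 113.9 kHz.
Within [38 kHz, 88.3 kHz]: 38.1 kHz, 75.6 kHz, 76 kHz.

38.1 kHz, 75.6 kHz, 76 kHz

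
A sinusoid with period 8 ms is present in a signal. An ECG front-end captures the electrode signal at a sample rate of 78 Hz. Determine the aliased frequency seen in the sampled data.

T = 8 ms → f = 1/T = 125 Hz.
125 Hz mod fs = 47 Hz.
47 Hz > fs/2 = 39 Hz, folds to fs − 47 Hz = 31 Hz.

31 Hz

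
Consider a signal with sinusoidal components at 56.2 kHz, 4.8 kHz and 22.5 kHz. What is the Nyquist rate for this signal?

Highest-frequency component: 56.2 kHz.
Nyquist rate = 2 × 56.2 kHz = 112.4 kHz.

112.4 kHz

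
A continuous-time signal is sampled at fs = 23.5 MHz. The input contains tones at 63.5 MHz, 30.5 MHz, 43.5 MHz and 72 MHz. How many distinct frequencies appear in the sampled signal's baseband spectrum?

3

fs/2 = 11.75 MHz.
63.5 MHz mod fs = 16.5 MHz.
16.5 MHz > fs/2 = 11.75 MHz, folds to fs − 16.5 MHz = 7 MHz.
30.5 MHz mod fs = 7 MHz.
7 MHz ≤ fs/2 = 11.75 MHz, appears at 7 MHz.
43.5 MHz mod fs = 20 MHz.
20 MHz > fs/2 = 11.75 MHz, folds to fs − 20 MHz = 3.5 MHz.
72 MHz mod fs = 1.5 MHz.
1.5 MHz ≤ fs/2 = 11.75 MHz, appears at 1.5 MHz.
Distinct values: {1.5 MHz, 3.5 MHz, 7 MHz} → 3.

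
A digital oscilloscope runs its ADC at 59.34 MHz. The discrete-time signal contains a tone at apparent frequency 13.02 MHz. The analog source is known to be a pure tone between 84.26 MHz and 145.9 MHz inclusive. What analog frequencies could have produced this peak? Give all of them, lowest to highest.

Frequencies that alias to 13.02 MHz are k·fs ± 13.02 MHz for integer k ≥ 0.
k=0: 13.02 MHz.
k=1: 46.32 MHz, 72.36 MHz.
k=2: 105.66 MHz, 131.7 MHz.
k=3: 165 MHz, 191.04 MHz.
Within [84.26 MHz, 145.9 MHz]: 105.66 MHz, 131.7 MHz.

105.66 MHz, 131.7 MHz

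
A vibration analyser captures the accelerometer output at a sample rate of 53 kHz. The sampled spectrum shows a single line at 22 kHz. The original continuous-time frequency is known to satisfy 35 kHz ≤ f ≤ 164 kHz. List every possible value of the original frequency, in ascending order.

75 kHz, 84 kHz, 128 kHz, 137 kHz

Frequencies that alias to 22 kHz are k·fs ± 22 kHz for integer k ≥ 0.
k=0: 22 kHz.
k=1: 31 kHz, 75 kHz.
k=2: 84 kHz, 128 kHz.
k=3: 137 kHz, 181 kHz.
k=4: 190 kHz, 234 kHz.
Within [35 kHz, 164 kHz]: 75 kHz, 84 kHz, 128 kHz, 137 kHz.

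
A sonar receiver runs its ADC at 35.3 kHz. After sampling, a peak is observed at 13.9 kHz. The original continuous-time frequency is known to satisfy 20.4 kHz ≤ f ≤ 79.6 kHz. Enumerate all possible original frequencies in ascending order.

21.4 kHz, 49.2 kHz, 56.7 kHz

Frequencies that alias to 13.9 kHz are k·fs ± 13.9 kHz for integer k ≥ 0.
k=0: 13.9 kHz.
k=1: 21.4 kHz, 49.2 kHz.
k=2: 56.7 kHz, 84.5 kHz.
k=3: 92 kHz, 119.8 kHz.
Within [20.4 kHz, 79.6 kHz]: 21.4 kHz, 49.2 kHz, 56.7 kHz.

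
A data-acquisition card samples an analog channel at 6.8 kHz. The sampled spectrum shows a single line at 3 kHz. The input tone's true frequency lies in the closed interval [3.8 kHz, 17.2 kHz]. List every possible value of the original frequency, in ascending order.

Frequencies that alias to 3 kHz are k·fs ± 3 kHz for integer k ≥ 0.
k=0: 3 kHz.
k=1: 3.8 kHz, 9.8 kHz.
k=2: 10.6 kHz, 16.6 kHz.
k=3: 17.4 kHz, 23.4 kHz.
Within [3.8 kHz, 17.2 kHz]: 3.8 kHz, 9.8 kHz, 10.6 kHz, 16.6 kHz.

3.8 kHz, 9.8 kHz, 10.6 kHz, 16.6 kHz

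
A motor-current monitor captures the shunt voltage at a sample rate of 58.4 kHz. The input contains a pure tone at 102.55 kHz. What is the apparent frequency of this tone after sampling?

14.25 kHz

102.55 kHz mod fs = 44.15 kHz.
44.15 kHz > fs/2 = 29.2 kHz, folds to fs − 44.15 kHz = 14.25 kHz.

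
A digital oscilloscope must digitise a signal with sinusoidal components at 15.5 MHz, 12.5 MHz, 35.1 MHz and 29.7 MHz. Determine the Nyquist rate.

70.2 MHz

Highest-frequency component: 35.1 MHz.
Nyquist rate = 2 × 35.1 MHz = 70.2 MHz.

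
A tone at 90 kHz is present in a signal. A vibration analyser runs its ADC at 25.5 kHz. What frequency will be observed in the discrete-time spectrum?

90 kHz mod fs = 13.5 kHz.
13.5 kHz > fs/2 = 12.75 kHz, folds to fs − 13.5 kHz = 12 kHz.

12 kHz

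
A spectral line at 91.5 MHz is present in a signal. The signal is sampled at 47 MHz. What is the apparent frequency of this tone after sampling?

91.5 MHz mod fs = 44.5 MHz.
44.5 MHz > fs/2 = 23.5 MHz, folds to fs − 44.5 MHz = 2.5 MHz.

2.5 MHz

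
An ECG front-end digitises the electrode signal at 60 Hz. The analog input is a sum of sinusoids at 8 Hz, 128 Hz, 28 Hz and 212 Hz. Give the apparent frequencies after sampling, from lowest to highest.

fs/2 = 30 Hz.
8 Hz ≤ fs/2 = 30 Hz, passes unchanged.
128 Hz mod fs = 8 Hz.
8 Hz ≤ fs/2 = 30 Hz, appears at 8 Hz.
28 Hz ≤ fs/2 = 30 Hz, passes unchanged.
212 Hz mod fs = 32 Hz.
32 Hz > fs/2 = 30 Hz, folds to fs − 32 Hz = 28 Hz.
Distinct values: {8 Hz, 28 Hz}.

8 Hz, 28 Hz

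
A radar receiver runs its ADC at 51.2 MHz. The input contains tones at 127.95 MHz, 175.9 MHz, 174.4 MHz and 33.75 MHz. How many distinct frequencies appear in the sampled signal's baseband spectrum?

4

fs/2 = 25.6 MHz.
127.95 MHz mod fs = 25.55 MHz.
25.55 MHz ≤ fs/2 = 25.6 MHz, appears at 25.55 MHz.
175.9 MHz mod fs = 22.3 MHz.
22.3 MHz ≤ fs/2 = 25.6 MHz, appears at 22.3 MHz.
174.4 MHz mod fs = 20.8 MHz.
20.8 MHz ≤ fs/2 = 25.6 MHz, appears at 20.8 MHz.
33.75 MHz > fs/2 = 25.6 MHz, folds to fs − 33.75 MHz = 17.45 MHz.
Distinct values: {17.45 MHz, 20.8 MHz, 22.3 MHz, 25.55 MHz} → 4.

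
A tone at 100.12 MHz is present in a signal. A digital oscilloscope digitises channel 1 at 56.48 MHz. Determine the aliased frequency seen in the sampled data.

12.84 MHz

100.12 MHz mod fs = 43.64 MHz.
43.64 MHz > fs/2 = 28.24 MHz, folds to fs − 43.64 MHz = 12.84 MHz.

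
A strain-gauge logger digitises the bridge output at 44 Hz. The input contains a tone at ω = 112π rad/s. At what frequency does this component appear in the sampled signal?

ω = 112π rad/s → f = ω/(2π) = 56 Hz.
56 Hz mod fs = 12 Hz.
12 Hz ≤ fs/2 = 22 Hz, appears at 12 Hz.

12 Hz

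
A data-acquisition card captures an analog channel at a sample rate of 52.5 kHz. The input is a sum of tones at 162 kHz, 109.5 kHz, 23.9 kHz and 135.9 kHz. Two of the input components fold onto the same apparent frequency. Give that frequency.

4.5 kHz

fs/2 = 26.25 kHz.
162 kHz mod fs = 4.5 kHz.
4.5 kHz ≤ fs/2 = 26.25 kHz, appears at 4.5 kHz.
109.5 kHz mod fs = 4.5 kHz.
4.5 kHz ≤ fs/2 = 26.25 kHz, appears at 4.5 kHz.
23.9 kHz ≤ fs/2 = 26.25 kHz, passes unchanged.
135.9 kHz mod fs = 30.9 kHz.
30.9 kHz > fs/2 = 26.25 kHz, folds to fs − 30.9 kHz = 21.6 kHz.
109.5 kHz and 162 kHz both map to 4.5 kHz.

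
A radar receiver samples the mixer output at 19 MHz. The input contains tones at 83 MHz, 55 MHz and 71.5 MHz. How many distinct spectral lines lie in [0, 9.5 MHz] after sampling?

3

fs/2 = 9.5 MHz.
83 MHz mod fs = 7 MHz.
7 MHz ≤ fs/2 = 9.5 MHz, appears at 7 MHz.
55 MHz mod fs = 17 MHz.
17 MHz > fs/2 = 9.5 MHz, folds to fs − 17 MHz = 2 MHz.
71.5 MHz mod fs = 14.5 MHz.
14.5 MHz > fs/2 = 9.5 MHz, folds to fs − 14.5 MHz = 4.5 MHz.
Distinct values: {2 MHz, 4.5 MHz, 7 MHz} → 3.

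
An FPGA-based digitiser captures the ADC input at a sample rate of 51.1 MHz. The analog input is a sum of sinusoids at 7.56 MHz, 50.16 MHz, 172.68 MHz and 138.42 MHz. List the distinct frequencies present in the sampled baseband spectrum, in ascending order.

fs/2 = 25.55 MHz.
7.56 MHz ≤ fs/2 = 25.55 MHz, passes unchanged.
50.16 MHz > fs/2 = 25.55 MHz, folds to fs − 50.16 MHz = 0.94 MHz.
172.68 MHz mod fs = 19.38 MHz.
19.38 MHz ≤ fs/2 = 25.55 MHz, appears at 19.38 MHz.
138.42 MHz mod fs = 36.22 MHz.
36.22 MHz > fs/2 = 25.55 MHz, folds to fs − 36.22 MHz = 14.88 MHz.
Distinct values: {0.94 MHz, 7.56 MHz, 14.88 MHz, 19.38 MHz}.

0.94 MHz, 7.56 MHz, 14.88 MHz, 19.38 MHz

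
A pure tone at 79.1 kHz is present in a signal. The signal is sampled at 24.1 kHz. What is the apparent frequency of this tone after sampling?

79.1 kHz mod fs = 6.8 kHz.
6.8 kHz ≤ fs/2 = 12.05 kHz, appears at 6.8 kHz.

6.8 kHz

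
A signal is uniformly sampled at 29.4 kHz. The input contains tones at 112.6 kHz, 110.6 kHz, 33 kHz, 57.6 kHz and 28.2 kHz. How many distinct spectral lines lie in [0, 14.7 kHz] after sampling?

4

fs/2 = 14.7 kHz.
112.6 kHz mod fs = 24.4 kHz.
24.4 kHz > fs/2 = 14.7 kHz, folds to fs − 24.4 kHz = 5 kHz.
110.6 kHz mod fs = 22.4 kHz.
22.4 kHz > fs/2 = 14.7 kHz, folds to fs − 22.4 kHz = 7 kHz.
33 kHz mod fs = 3.6 kHz.
3.6 kHz ≤ fs/2 = 14.7 kHz, appears at 3.6 kHz.
57.6 kHz mod fs = 28.2 kHz.
28.2 kHz > fs/2 = 14.7 kHz, folds to fs − 28.2 kHz = 1.2 kHz.
28.2 kHz > fs/2 = 14.7 kHz, folds to fs − 28.2 kHz = 1.2 kHz.
Distinct values: {1.2 kHz, 3.6 kHz, 5 kHz, 7 kHz} → 4.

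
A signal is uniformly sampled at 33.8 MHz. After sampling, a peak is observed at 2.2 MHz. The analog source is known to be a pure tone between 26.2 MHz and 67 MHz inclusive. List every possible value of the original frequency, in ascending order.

Frequencies that alias to 2.2 MHz are k·fs ± 2.2 MHz for integer k ≥ 0.
k=0: 2.2 MHz.
k=1: 31.6 MHz, 36 MHz.
k=2: 65.4 MHz, 69.8 MHz.
k=3: 99.2 MHz, 103.6 MHz.
Within [26.2 MHz, 67 MHz]: 31.6 MHz, 36 MHz, 65.4 MHz.

31.6 MHz, 36 MHz, 65.4 MHz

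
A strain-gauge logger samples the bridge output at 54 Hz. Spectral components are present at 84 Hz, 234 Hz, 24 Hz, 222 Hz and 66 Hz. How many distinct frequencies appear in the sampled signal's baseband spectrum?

4

fs/2 = 27 Hz.
84 Hz mod fs = 30 Hz.
30 Hz > fs/2 = 27 Hz, folds to fs − 30 Hz = 24 Hz.
234 Hz mod fs = 18 Hz.
18 Hz ≤ fs/2 = 27 Hz, appears at 18 Hz.
24 Hz ≤ fs/2 = 27 Hz, passes unchanged.
222 Hz mod fs = 6 Hz.
6 Hz ≤ fs/2 = 27 Hz, appears at 6 Hz.
66 Hz mod fs = 12 Hz.
12 Hz ≤ fs/2 = 27 Hz, appears at 12 Hz.
Distinct values: {6 Hz, 12 Hz, 18 Hz, 24 Hz} → 4.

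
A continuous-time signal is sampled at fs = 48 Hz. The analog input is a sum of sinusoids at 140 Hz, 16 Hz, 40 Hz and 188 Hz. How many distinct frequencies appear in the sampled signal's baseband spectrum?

fs/2 = 24 Hz.
140 Hz mod fs = 44 Hz.
44 Hz > fs/2 = 24 Hz, folds to fs − 44 Hz = 4 Hz.
16 Hz ≤ fs/2 = 24 Hz, passes unchanged.
40 Hz > fs/2 = 24 Hz, folds to fs − 40 Hz = 8 Hz.
188 Hz mod fs = 44 Hz.
44 Hz > fs/2 = 24 Hz, folds to fs − 44 Hz = 4 Hz.
Distinct values: {4 Hz, 8 Hz, 16 Hz} → 3.

3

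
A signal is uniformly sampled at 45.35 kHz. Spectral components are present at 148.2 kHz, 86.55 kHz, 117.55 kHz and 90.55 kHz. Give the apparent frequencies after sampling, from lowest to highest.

0.15 kHz, 4.15 kHz, 12.15 kHz, 18.5 kHz

fs/2 = 22.675 kHz.
148.2 kHz mod fs = 12.15 kHz.
12.15 kHz ≤ fs/2 = 22.675 kHz, appears at 12.15 kHz.
86.55 kHz mod fs = 41.2 kHz.
41.2 kHz > fs/2 = 22.675 kHz, folds to fs − 41.2 kHz = 4.15 kHz.
117.55 kHz mod fs = 26.85 kHz.
26.85 kHz > fs/2 = 22.675 kHz, folds to fs − 26.85 kHz = 18.5 kHz.
90.55 kHz mod fs = 45.2 kHz.
45.2 kHz > fs/2 = 22.675 kHz, folds to fs − 45.2 kHz = 0.15 kHz.
Distinct values: {0.15 kHz, 4.15 kHz, 12.15 kHz, 18.5 kHz}.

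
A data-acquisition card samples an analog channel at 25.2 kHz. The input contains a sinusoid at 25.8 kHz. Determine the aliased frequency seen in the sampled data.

25.8 kHz mod fs = 0.6 kHz.
0.6 kHz ≤ fs/2 = 12.6 kHz, appears at 0.6 kHz.

0.6 kHz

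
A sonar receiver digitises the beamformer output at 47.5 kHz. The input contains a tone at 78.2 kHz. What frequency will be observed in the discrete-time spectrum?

78.2 kHz mod fs = 30.7 kHz.
30.7 kHz > fs/2 = 23.75 kHz, folds to fs − 30.7 kHz = 16.8 kHz.

16.8 kHz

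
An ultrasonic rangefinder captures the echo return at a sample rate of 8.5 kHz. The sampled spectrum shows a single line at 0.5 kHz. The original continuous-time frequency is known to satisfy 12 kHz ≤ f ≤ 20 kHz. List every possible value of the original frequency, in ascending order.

Frequencies that alias to 0.5 kHz are k·fs ± 0.5 kHz for integer k ≥ 0.
k=0: 0.5 kHz.
k=1: 8 kHz, 9 kHz.
k=2: 16.5 kHz, 17.5 kHz.
k=3: 25 kHz, 26 kHz.
Within [12 kHz, 20 kHz]: 16.5 kHz, 17.5 kHz.

16.5 kHz, 17.5 kHz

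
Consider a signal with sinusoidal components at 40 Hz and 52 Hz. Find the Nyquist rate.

104 Hz

Highest-frequency component: 52 Hz.
Nyquist rate = 2 × 52 Hz = 104 Hz.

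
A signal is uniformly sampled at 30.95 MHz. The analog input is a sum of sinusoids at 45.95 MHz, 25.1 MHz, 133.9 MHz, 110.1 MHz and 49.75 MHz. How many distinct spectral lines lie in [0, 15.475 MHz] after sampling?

5

fs/2 = 15.475 MHz.
45.95 MHz mod fs = 15 MHz.
15 MHz ≤ fs/2 = 15.475 MHz, appears at 15 MHz.
25.1 MHz > fs/2 = 15.475 MHz, folds to fs − 25.1 MHz = 5.85 MHz.
133.9 MHz mod fs = 10.1 MHz.
10.1 MHz ≤ fs/2 = 15.475 MHz, appears at 10.1 MHz.
110.1 MHz mod fs = 17.25 MHz.
17.25 MHz > fs/2 = 15.475 MHz, folds to fs − 17.25 MHz = 13.7 MHz.
49.75 MHz mod fs = 18.8 MHz.
18.8 MHz > fs/2 = 15.475 MHz, folds to fs − 18.8 MHz = 12.15 MHz.
Distinct values: {5.85 MHz, 10.1 MHz, 12.15 MHz, 13.7 MHz, 15 MHz} → 5.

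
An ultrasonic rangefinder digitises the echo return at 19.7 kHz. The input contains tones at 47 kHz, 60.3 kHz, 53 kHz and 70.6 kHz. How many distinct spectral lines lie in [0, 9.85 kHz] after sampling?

4

fs/2 = 9.85 kHz.
47 kHz mod fs = 7.6 kHz.
7.6 kHz ≤ fs/2 = 9.85 kHz, appears at 7.6 kHz.
60.3 kHz mod fs = 1.2 kHz.
1.2 kHz ≤ fs/2 = 9.85 kHz, appears at 1.2 kHz.
53 kHz mod fs = 13.6 kHz.
13.6 kHz > fs/2 = 9.85 kHz, folds to fs − 13.6 kHz = 6.1 kHz.
70.6 kHz mod fs = 11.5 kHz.
11.5 kHz > fs/2 = 9.85 kHz, folds to fs − 11.5 kHz = 8.2 kHz.
Distinct values: {1.2 kHz, 6.1 kHz, 7.6 kHz, 8.2 kHz} → 4.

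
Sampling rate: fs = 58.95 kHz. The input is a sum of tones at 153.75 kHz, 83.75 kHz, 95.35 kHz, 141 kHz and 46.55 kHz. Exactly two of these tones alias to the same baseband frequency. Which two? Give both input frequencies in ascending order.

141 kHz, 153.75 kHz

fs/2 = 29.475 kHz.
153.75 kHz mod fs = 35.85 kHz.
35.85 kHz > fs/2 = 29.475 kHz, folds to fs − 35.85 kHz = 23.1 kHz.
83.75 kHz mod fs = 24.8 kHz.
24.8 kHz ≤ fs/2 = 29.475 kHz, appears at 24.8 kHz.
95.35 kHz mod fs = 36.4 kHz.
36.4 kHz > fs/2 = 29.475 kHz, folds to fs − 36.4 kHz = 22.55 kHz.
141 kHz mod fs = 23.1 kHz.
23.1 kHz ≤ fs/2 = 29.475 kHz, appears at 23.1 kHz.
46.55 kHz > fs/2 = 29.475 kHz, folds to fs − 46.55 kHz = 12.4 kHz.
141 kHz and 153.75 kHz both map to 23.1 kHz.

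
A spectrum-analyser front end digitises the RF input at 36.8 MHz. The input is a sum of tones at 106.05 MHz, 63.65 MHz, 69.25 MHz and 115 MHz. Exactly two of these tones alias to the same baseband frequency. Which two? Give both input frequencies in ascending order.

fs/2 = 18.4 MHz.
106.05 MHz mod fs = 32.45 MHz.
32.45 MHz > fs/2 = 18.4 MHz, folds to fs − 32.45 MHz = 4.35 MHz.
63.65 MHz mod fs = 26.85 MHz.
26.85 MHz > fs/2 = 18.4 MHz, folds to fs − 26.85 MHz = 9.95 MHz.
69.25 MHz mod fs = 32.45 MHz.
32.45 MHz > fs/2 = 18.4 MHz, folds to fs − 32.45 MHz = 4.35 MHz.
115 MHz mod fs = 4.6 MHz.
4.6 MHz ≤ fs/2 = 18.4 MHz, appears at 4.6 MHz.
69.25 MHz and 106.05 MHz both map to 4.35 MHz.

69.25 MHz, 106.05 MHz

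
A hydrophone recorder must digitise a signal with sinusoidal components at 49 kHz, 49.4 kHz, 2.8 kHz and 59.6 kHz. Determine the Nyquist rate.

Highest-frequency component: 59.6 kHz.
Nyquist rate = 2 × 59.6 kHz = 119.2 kHz.

119.2 kHz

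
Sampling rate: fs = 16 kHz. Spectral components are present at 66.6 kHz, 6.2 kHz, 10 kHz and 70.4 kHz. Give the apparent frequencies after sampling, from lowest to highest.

fs/2 = 8 kHz.
66.6 kHz mod fs = 2.6 kHz.
2.6 kHz ≤ fs/2 = 8 kHz, appears at 2.6 kHz.
6.2 kHz ≤ fs/2 = 8 kHz, passes unchanged.
10 kHz > fs/2 = 8 kHz, folds to fs − 10 kHz = 6 kHz.
70.4 kHz mod fs = 6.4 kHz.
6.4 kHz ≤ fs/2 = 8 kHz, appears at 6.4 kHz.
Distinct values: {2.6 kHz, 6 kHz, 6.2 kHz, 6.4 kHz}.

2.6 kHz, 6 kHz, 6.2 kHz, 6.4 kHz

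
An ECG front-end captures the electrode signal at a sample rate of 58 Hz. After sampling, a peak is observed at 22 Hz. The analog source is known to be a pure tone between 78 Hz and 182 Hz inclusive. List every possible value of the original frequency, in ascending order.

80 Hz, 94 Hz, 138 Hz, 152 Hz

Frequencies that alias to 22 Hz are k·fs ± 22 Hz for integer k ≥ 0.
k=0: 22 Hz.
k=1: 36 Hz, 80 Hz.
k=2: 94 Hz, 138 Hz.
k=3: 152 Hz, 196 Hz.
k=4: 210 Hz, 254 Hz.
Within [78 Hz, 182 Hz]: 80 Hz, 94 Hz, 138 Hz, 152 Hz.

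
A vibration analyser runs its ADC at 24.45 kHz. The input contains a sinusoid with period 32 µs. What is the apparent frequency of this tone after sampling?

6.8 kHz

T = 32 µs → f = 1/T = 31.25 kHz.
31.25 kHz mod fs = 6.8 kHz.
6.8 kHz ≤ fs/2 = 12.225 kHz, appears at 6.8 kHz.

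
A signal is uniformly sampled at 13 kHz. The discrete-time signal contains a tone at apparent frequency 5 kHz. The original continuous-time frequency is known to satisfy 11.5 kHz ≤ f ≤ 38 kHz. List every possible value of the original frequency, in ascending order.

Frequencies that alias to 5 kHz are k·fs ± 5 kHz for integer k ≥ 0.
k=0: 5 kHz.
k=1: 8 kHz, 18 kHz.
k=2: 21 kHz, 31 kHz.
k=3: 34 kHz, 44 kHz.
k=4: 47 kHz, 57 kHz.
Within [11.5 kHz, 38 kHz]: 18 kHz, 21 kHz, 31 kHz, 34 kHz.

18 kHz, 21 kHz, 31 kHz, 34 kHz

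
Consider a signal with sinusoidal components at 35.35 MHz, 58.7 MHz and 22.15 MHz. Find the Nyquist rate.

Highest-frequency component: 58.7 MHz.
Nyquist rate = 2 × 58.7 MHz = 117.4 MHz.

117.4 MHz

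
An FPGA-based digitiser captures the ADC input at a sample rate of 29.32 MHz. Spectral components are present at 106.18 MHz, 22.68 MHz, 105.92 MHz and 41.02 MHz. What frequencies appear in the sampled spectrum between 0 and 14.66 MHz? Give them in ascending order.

6.64 MHz, 11.1 MHz, 11.36 MHz, 11.7 MHz

fs/2 = 14.66 MHz.
106.18 MHz mod fs = 18.22 MHz.
18.22 MHz > fs/2 = 14.66 MHz, folds to fs − 18.22 MHz = 11.1 MHz.
22.68 MHz > fs/2 = 14.66 MHz, folds to fs − 22.68 MHz = 6.64 MHz.
105.92 MHz mod fs = 17.96 MHz.
17.96 MHz > fs/2 = 14.66 MHz, folds to fs − 17.96 MHz = 11.36 MHz.
41.02 MHz mod fs = 11.7 MHz.
11.7 MHz ≤ fs/2 = 14.66 MHz, appears at 11.7 MHz.
Distinct values: {6.64 MHz, 11.1 MHz, 11.36 MHz, 11.7 MHz}.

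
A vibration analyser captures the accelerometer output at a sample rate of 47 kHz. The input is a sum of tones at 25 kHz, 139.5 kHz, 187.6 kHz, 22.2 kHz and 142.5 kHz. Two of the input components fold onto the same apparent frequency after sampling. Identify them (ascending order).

fs/2 = 23.5 kHz.
25 kHz > fs/2 = 23.5 kHz, folds to fs − 25 kHz = 22 kHz.
139.5 kHz mod fs = 45.5 kHz.
45.5 kHz > fs/2 = 23.5 kHz, folds to fs − 45.5 kHz = 1.5 kHz.
187.6 kHz mod fs = 46.6 kHz.
46.6 kHz > fs/2 = 23.5 kHz, folds to fs − 46.6 kHz = 0.4 kHz.
22.2 kHz ≤ fs/2 = 23.5 kHz, passes unchanged.
142.5 kHz mod fs = 1.5 kHz.
1.5 kHz ≤ fs/2 = 23.5 kHz, appears at 1.5 kHz.
139.5 kHz and 142.5 kHz both map to 1.5 kHz.

139.5 kHz, 142.5 kHz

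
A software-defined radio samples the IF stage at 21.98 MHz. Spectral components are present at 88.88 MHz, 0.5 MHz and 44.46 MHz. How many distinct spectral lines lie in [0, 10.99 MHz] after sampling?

fs/2 = 10.99 MHz.
88.88 MHz mod fs = 0.96 MHz.
0.96 MHz ≤ fs/2 = 10.99 MHz, appears at 0.96 MHz.
0.5 MHz ≤ fs/2 = 10.99 MHz, passes unchanged.
44.46 MHz mod fs = 0.5 MHz.
0.5 MHz ≤ fs/2 = 10.99 MHz, appears at 0.5 MHz.
Distinct values: {0.5 MHz, 0.96 MHz} → 2.

2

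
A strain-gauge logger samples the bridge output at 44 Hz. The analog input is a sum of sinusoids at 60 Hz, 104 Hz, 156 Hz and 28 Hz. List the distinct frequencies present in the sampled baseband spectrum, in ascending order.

fs/2 = 22 Hz.
60 Hz mod fs = 16 Hz.
16 Hz ≤ fs/2 = 22 Hz, appears at 16 Hz.
104 Hz mod fs = 16 Hz.
16 Hz ≤ fs/2 = 22 Hz, appears at 16 Hz.
156 Hz mod fs = 24 Hz.
24 Hz > fs/2 = 22 Hz, folds to fs − 24 Hz = 20 Hz.
28 Hz > fs/2 = 22 Hz, folds to fs − 28 Hz = 16 Hz.
Distinct values: {16 Hz, 20 Hz}.

16 Hz, 20 Hz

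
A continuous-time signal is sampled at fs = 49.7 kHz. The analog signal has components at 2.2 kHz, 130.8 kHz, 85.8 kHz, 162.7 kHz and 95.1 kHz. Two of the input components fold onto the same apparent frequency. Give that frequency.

fs/2 = 24.85 kHz.
2.2 kHz ≤ fs/2 = 24.85 kHz, passes unchanged.
130.8 kHz mod fs = 31.4 kHz.
31.4 kHz > fs/2 = 24.85 kHz, folds to fs − 31.4 kHz = 18.3 kHz.
85.8 kHz mod fs = 36.1 kHz.
36.1 kHz > fs/2 = 24.85 kHz, folds to fs − 36.1 kHz = 13.6 kHz.
162.7 kHz mod fs = 13.6 kHz.
13.6 kHz ≤ fs/2 = 24.85 kHz, appears at 13.6 kHz.
95.1 kHz mod fs = 45.4 kHz.
45.4 kHz > fs/2 = 24.85 kHz, folds to fs − 45.4 kHz = 4.3 kHz.
85.8 kHz and 162.7 kHz both map to 13.6 kHz.

13.6 kHz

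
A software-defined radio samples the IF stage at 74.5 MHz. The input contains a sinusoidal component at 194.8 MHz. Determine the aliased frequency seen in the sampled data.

194.8 MHz mod fs = 45.8 MHz.
45.8 MHz > fs/2 = 37.25 MHz, folds to fs − 45.8 MHz = 28.7 MHz.

28.7 MHz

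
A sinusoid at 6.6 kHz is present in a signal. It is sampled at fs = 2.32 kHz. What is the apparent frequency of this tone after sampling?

6.6 kHz mod fs = 1.96 kHz.
1.96 kHz > fs/2 = 1.16 kHz, folds to fs − 1.96 kHz = 0.36 kHz.

0.36 kHz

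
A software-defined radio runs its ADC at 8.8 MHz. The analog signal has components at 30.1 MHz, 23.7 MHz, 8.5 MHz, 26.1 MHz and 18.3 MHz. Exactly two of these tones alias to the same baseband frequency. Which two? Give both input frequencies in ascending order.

fs/2 = 4.4 MHz.
30.1 MHz mod fs = 3.7 MHz.
3.7 MHz ≤ fs/2 = 4.4 MHz, appears at 3.7 MHz.
23.7 MHz mod fs = 6.1 MHz.
6.1 MHz > fs/2 = 4.4 MHz, folds to fs − 6.1 MHz = 2.7 MHz.
8.5 MHz > fs/2 = 4.4 MHz, folds to fs − 8.5 MHz = 0.3 MHz.
26.1 MHz mod fs = 8.5 MHz.
8.5 MHz > fs/2 = 4.4 MHz, folds to fs − 8.5 MHz = 0.3 MHz.
18.3 MHz mod fs = 0.7 MHz.
0.7 MHz ≤ fs/2 = 4.4 MHz, appears at 0.7 MHz.
8.5 MHz and 26.1 MHz both map to 0.3 MHz.

8.5 MHz, 26.1 MHz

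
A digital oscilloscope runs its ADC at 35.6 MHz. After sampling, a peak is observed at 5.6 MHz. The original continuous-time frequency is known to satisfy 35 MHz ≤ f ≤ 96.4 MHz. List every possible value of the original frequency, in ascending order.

Frequencies that alias to 5.6 MHz are k·fs ± 5.6 MHz for integer k ≥ 0.
k=0: 5.6 MHz.
k=1: 30 MHz, 41.2 MHz.
k=2: 65.6 MHz, 76.8 MHz.
k=3: 101.2 MHz, 112.4 MHz.
Within [35 MHz, 96.4 MHz]: 41.2 MHz, 65.6 MHz, 76.8 MHz.

41.2 MHz, 65.6 MHz, 76.8 MHz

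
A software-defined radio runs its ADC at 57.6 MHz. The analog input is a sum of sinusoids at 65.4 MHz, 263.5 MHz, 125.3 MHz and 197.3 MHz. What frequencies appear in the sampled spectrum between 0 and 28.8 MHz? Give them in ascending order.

fs/2 = 28.8 MHz.
65.4 MHz mod fs = 7.8 MHz.
7.8 MHz ≤ fs/2 = 28.8 MHz, appears at 7.8 MHz.
263.5 MHz mod fs = 33.1 MHz.
33.1 MHz > fs/2 = 28.8 MHz, folds to fs − 33.1 MHz = 24.5 MHz.
125.3 MHz mod fs = 10.1 MHz.
10.1 MHz ≤ fs/2 = 28.8 MHz, appears at 10.1 MHz.
197.3 MHz mod fs = 24.5 MHz.
24.5 MHz ≤ fs/2 = 28.8 MHz, appears at 24.5 MHz.
Distinct values: {7.8 MHz, 10.1 MHz, 24.5 MHz}.

7.8 MHz, 10.1 MHz, 24.5 MHz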